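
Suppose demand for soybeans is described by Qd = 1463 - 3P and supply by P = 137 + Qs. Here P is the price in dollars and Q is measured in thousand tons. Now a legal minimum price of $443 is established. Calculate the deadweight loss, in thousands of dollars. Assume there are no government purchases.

Rearranging supply gives Qs = P - 137. Equilibrium: 1463 - 3P = P - 137, so 1600 = 4P and P* = 400, Q* = 263.
The floor of 443 is above the equilibrium price 400, so it binds.
At P = 443: Qd = 1463 - 3·443 = 134 and Qs = 443 - 137 = 306.
Quantity traded falls to 134. At Q = 134 the demand price is (1463 - 134)/3 = 443 and the supply price is 137 + 134 = 271.
Deadweight loss = ½ · (443 - 271) · (263 - 134) = ½ · 172 · 129 = 11094.

11094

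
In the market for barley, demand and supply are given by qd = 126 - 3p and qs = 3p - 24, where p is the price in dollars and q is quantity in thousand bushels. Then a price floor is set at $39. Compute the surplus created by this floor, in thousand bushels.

84

Equilibrium: 126 - 3p = 3p - 24, so 150 = 6p and p* = 25, q* = 51.
The floor of 39 is above the equilibrium price 25, so it binds.
At p = 39: qd = 126 - 3·39 = 9 and qs = 3·39 - 24 = 93.
Surplus = qs - qd = 93 - 9 = 84.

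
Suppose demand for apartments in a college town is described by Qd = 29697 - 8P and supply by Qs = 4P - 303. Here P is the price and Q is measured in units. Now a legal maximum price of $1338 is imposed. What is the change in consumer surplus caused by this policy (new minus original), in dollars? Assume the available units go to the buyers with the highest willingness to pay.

Equilibrium: 29697 - 8P = 4P - 303, so 30000 = 12P and P* = 2500, Q* = 9697.
The ceiling of 1338 is below the equilibrium price 2500, so it binds.
At P = 1338: Qd = 29697 - 8·1338 = 18993 and Qs = 4·1338 - 303 = 5049.
Consumer surplus without the control is ½ · (3712.125 - 2500) · 9697 = 5876988.0625.
With the ceiling, 5049 units are sold at 1338 (assume they go to the highest-value buyers). The demand price at Q = 5049 is 3081, so CS = ½ · [(3712.125 - 1338) + (3081 - 1338)] · 5049 = 10393682.0625.
Change in consumer surplus = 10393682.0625 - 5876988.0625 = 4516694.

4516694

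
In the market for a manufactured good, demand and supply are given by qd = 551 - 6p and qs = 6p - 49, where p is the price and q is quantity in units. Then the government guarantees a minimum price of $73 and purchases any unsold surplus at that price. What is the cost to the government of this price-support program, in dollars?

20148

In a free market, 551 - 6p = 6p - 49 gives the equilibrium p* = 50, q* = 251.
Because the floor (73) lies above the market-clearing price, it is binding.
At p = 73: qd = 551 - 6·73 = 113 and qs = 6·73 - 49 = 389.
Surplus = qs - qd = 276.
Government expenditure = surplus × support price = 276 × 73 = 20148.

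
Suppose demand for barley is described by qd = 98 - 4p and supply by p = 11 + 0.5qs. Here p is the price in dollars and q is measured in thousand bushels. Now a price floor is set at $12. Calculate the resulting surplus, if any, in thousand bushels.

0

Rearranging supply gives qs = 2p - 22. Equilibrium: 98 - 4p = 2p - 22, so 120 = 6p and p* = 20, q* = 18.
Since 12 is below p* = 20, the floor does not bind and the free-market outcome prevails.
Since the control does not bind, there is no surplus.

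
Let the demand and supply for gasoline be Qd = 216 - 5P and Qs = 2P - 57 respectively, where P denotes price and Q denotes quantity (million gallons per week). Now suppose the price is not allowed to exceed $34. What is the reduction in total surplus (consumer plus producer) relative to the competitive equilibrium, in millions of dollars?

35

In a free market, 216 - 5P = 2P - 57 gives the equilibrium P* = 39, Q* = 21.
Because the ceiling (34) lies below the market-clearing price, it is binding.
At P = 34: Qd = 216 - 5·34 = 46 and Qs = 2·34 - 57 = 11.
Quantity traded falls to 11. At Q = 11 the demand price is (216 - 11)/5 = 41 and the supply price is (57 + 11)/2 = 34.
Deadweight loss = ½ · (41 - 34) · (21 - 11) = ½ · 7 · 10 = 35.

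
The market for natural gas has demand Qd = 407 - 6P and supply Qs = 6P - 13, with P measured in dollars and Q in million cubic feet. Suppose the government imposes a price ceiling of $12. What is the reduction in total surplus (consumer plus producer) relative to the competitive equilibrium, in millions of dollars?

Setting quantity demanded equal to quantity supplied, 407 - 6P = 6P - 13, gives P* = 35 and Q* = 197.
The ceiling of 12 is below the equilibrium price 35, so it binds.
At P = 12: Qd = 407 - 6·12 = 335 and Qs = 6·12 - 13 = 59.
Quantity traded falls to 59. At Q = 59 the demand price is (407 - 59)/6 = 58 and the supply price is (13 + 59)/6 = 12.
Deadweight loss = ½ · (58 - 12) · (197 - 59) = ½ · 46 · 138 = 3174.

3174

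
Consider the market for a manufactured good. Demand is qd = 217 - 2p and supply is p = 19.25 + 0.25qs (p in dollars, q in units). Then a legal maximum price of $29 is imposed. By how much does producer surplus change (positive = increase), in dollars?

Rearranging supply gives qs = 4p - 77. Equilibrium: 217 - 2p = 4p - 77, so 294 = 6p and p* = 49, q* = 119.
Since 29 < 49, the ceiling is binding.
At p = 29: qd = 217 - 2·29 = 159 and qs = 4·29 - 77 = 39.
Producer surplus without the control is ½ · (49 - 19.25) · 119 = 1770.125.
With the ceiling, producers sell 39 units at 29, so PS = ½ · (29 - 19.25) · 39 = 190.125.
Change in producer surplus = 190.125 - 1770.125 = -1580.

-1580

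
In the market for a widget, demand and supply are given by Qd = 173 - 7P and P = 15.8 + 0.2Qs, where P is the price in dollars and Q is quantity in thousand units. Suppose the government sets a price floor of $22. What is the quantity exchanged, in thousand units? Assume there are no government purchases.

19

Rearranging supply gives Qs = 5P - 79. Setting quantity demanded equal to quantity supplied, 173 - 7P = 5P - 79, gives P* = 21 and Q* = 26.
Since 22 > 21, the floor is binding.
At P = 22: Qd = 173 - 7·22 = 19 and Qs = 5·22 - 79 = 31.
The quantity actually transacted is the short side, demand: 19.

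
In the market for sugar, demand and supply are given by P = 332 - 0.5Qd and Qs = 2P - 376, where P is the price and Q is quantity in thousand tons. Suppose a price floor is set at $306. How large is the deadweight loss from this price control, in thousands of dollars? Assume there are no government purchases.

Rearranging demand gives Qd = 664 - 2P. Setting quantity demanded equal to quantity supplied, 664 - 2P = 2P - 376, gives P* = 260 and Q* = 144.
The floor of 306 is above the equilibrium price 260, so it binds.
At P = 306: Qd = 664 - 2·306 = 52 and Qs = 2·306 - 376 = 236.
Quantity traded falls to 52. At Q = 52 the demand price is (664 - 52)/2 = 306 and the supply price is (376 + 52)/2 = 214.
Deadweight loss = ½ · (306 - 214) · (144 - 52) = ½ · 92 · 92 = 4232.

4232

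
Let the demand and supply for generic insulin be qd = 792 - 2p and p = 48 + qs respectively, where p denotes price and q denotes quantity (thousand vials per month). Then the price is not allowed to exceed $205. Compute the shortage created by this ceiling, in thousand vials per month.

225

Rearranging supply gives qs = p - 48. In a free market, 792 - 2p = p - 48 gives the equilibrium p* = 280, q* = 232.
The ceiling of 205 is below the equilibrium price 280, so it binds.
At p = 205: qd = 792 - 2·205 = 382 and qs = 205 - 48 = 157.
Shortage = qd - qs = 382 - 157 = 225.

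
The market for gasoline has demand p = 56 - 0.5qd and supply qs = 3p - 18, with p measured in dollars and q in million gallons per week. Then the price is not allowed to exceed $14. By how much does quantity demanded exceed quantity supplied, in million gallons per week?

Rearranging demand gives qd = 112 - 2p. In a free market, 112 - 2p = 3p - 18 gives the equilibrium p* = 26, q* = 60.
Since 14 < 26, the ceiling is binding.
At p = 14: qd = 112 - 2·14 = 84 and qs = 3·14 - 18 = 24.
Shortage = qd - qs = 84 - 24 = 60.

60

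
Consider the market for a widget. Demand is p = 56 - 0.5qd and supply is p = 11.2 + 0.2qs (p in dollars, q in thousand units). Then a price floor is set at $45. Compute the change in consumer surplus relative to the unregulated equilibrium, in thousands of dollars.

-903

Rearranging demand gives qd = 112 - 2p; rearranging supply gives qs = 5p - 56. Without the control the market clears where 112 - 2p = 5p - 56, i.e. p* = 24 and q* = 64.
The floor of 45 is above the equilibrium price 24, so it binds.
At p = 45: qd = 112 - 2·45 = 22 and qs = 5·45 - 56 = 169.
Consumer surplus without the control is ½ · (56 - 24) · 64 = 1024.
With the floor, consumers buy 22 units at 45, so CS = ½ · (56 - 45) · 22 = 121.
Change in consumer surplus = 121 - 1024 = -903.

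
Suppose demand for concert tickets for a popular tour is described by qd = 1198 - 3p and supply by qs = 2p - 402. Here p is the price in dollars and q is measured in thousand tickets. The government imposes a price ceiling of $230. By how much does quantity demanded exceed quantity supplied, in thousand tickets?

Equilibrium: 1198 - 3p = 2p - 402, so 1600 = 5p and p* = 320, q* = 238.
Because the ceiling (230) lies below the market-clearing price, it is binding.
At p = 230: qd = 1198 - 3·230 = 508 and qs = 2·230 - 402 = 58.
Shortage = qd - qs = 508 - 58 = 450.

450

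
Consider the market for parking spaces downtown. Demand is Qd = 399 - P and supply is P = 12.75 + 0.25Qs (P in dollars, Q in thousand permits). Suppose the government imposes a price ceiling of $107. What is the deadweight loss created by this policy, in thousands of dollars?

0

Rearranging supply gives Qs = 4P - 51. Without the control the market clears where 399 - P = 4P - 51, i.e. P* = 90 and Q* = 309.
The ceiling of 107 is above the equilibrium price 90, so it is not binding; the market clears at P* = 90, Q* = 309.
Since the control does not bind, no trades are prevented and deadweight loss is zero.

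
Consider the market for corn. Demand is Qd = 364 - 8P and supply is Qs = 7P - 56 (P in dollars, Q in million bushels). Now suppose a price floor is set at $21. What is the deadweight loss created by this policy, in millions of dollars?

Equilibrium: 364 - 8P = 7P - 56, so 420 = 15P and P* = 28, Q* = 140.
The floor of 21 is below the equilibrium price 28, so it is not binding; the market clears at P* = 28, Q* = 140.
Since the control does not bind, no trades are prevented and deadweight loss is zero.

0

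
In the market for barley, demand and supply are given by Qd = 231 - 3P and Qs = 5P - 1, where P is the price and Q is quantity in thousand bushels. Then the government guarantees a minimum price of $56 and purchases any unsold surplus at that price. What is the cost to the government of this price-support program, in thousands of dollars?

Equilibrium: 231 - 3P = 5P - 1, so 232 = 8P and P* = 29, Q* = 144.
Since 56 > 29, the floor is binding.
At P = 56: Qd = 231 - 3·56 = 63 and Qs = 5·56 - 1 = 279.
Surplus = Qs - Qd = 216.
Government expenditure = surplus × support price = 216 × 56 = 12096.

12096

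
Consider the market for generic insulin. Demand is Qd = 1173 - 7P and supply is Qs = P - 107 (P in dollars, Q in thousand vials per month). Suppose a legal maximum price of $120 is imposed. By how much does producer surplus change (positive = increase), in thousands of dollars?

In a free market, 1173 - 7P = P - 107 gives the equilibrium P* = 160, Q* = 53.
Because the ceiling (120) lies below the market-clearing price, it is binding.
At P = 120: Qd = 1173 - 7·120 = 333 and Qs = 120 - 107 = 13.
Producer surplus without the control is ½ · (160 - 107) · 53 = 1404.5.
With the ceiling, producers sell 13 units at 120, so PS = ½ · (120 - 107) · 13 = 84.5.
Change in producer surplus = 84.5 - 1404.5 = -1320.

-1320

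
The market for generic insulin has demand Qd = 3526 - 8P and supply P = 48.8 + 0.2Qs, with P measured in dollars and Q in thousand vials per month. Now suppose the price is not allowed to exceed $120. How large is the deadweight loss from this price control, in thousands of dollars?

Rearranging supply gives Qs = 5P - 244. Setting quantity demanded equal to quantity supplied, 3526 - 8P = 5P - 244, gives P* = 290 and Q* = 1206.
The ceiling of 120 is below the equilibrium price 290, so it binds.
At P = 120: Qd = 3526 - 8·120 = 2566 and Qs = 5·120 - 244 = 356.
Quantity traded falls to 356. At Q = 356 the demand price is (3526 - 356)/8 = 396.25 and the supply price is (244 + 356)/5 = 120.
Deadweight loss = ½ · (396.25 - 120) · (1206 - 356) = ½ · 276.25 · 850 = 117406.25.

117406.25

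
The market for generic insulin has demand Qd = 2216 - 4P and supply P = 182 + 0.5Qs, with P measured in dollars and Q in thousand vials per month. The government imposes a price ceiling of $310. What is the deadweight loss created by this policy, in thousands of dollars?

21600

Rearranging supply gives Qs = 2P - 364. Setting quantity demanded equal to quantity supplied, 2216 - 4P = 2P - 364, gives P* = 430 and Q* = 496.
The ceiling of 310 is below the equilibrium price 430, so it binds.
At P = 310: Qd = 2216 - 4·310 = 976 and Qs = 2·310 - 364 = 256.
Quantity traded falls to 256. At Q = 256 the demand price is (2216 - 256)/4 = 490 and the supply price is (364 + 256)/2 = 310.
Deadweight loss = ½ · (490 - 310) · (496 - 256) = ½ · 180 · 240 = 21600.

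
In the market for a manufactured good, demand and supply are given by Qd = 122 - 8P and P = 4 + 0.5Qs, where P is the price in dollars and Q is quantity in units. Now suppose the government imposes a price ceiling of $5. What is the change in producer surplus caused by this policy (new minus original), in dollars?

-80

Rearranging supply gives Qs = 2P - 8. Setting quantity demanded equal to quantity supplied, 122 - 8P = 2P - 8, gives P* = 13 and Q* = 18.
Since 5 < 13, the ceiling is binding.
At P = 5: Qd = 122 - 8·5 = 82 and Qs = 2·5 - 8 = 2.
Producer surplus without the control is ½ · (13 - 4) · 18 = 81.
With the ceiling, producers sell 2 units at 5, so PS = ½ · (5 - 4) · 2 = 1.
Change in producer surplus = 1 - 81 = -80.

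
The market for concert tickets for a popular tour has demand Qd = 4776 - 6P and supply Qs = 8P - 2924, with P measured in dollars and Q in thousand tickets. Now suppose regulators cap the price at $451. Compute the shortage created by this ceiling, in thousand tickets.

Equilibrium: 4776 - 6P = 8P - 2924, so 7700 = 14P and P* = 550, Q* = 1476.
Because the ceiling (451) lies below the market-clearing price, it is binding.
At P = 451: Qd = 4776 - 6·451 = 2070 and Qs = 8·451 - 2924 = 684.
Shortage = Qd - Qs = 2070 - 684 = 1386.

1386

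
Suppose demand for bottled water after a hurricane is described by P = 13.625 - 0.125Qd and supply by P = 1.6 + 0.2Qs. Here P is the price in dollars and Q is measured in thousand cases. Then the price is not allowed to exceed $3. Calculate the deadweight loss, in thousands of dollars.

Rearranging demand gives Qd = 109 - 8P; rearranging supply gives Qs = 5P - 8. Setting quantity demanded equal to quantity supplied, 109 - 8P = 5P - 8, gives P* = 9 and Q* = 37.
Because the ceiling (3) lies below the market-clearing price, it is binding.
At P = 3: Qd = 109 - 8·3 = 85 and Qs = 5·3 - 8 = 7.
Quantity traded falls to 7. At Q = 7 the demand price is (109 - 7)/8 = 12.75 and the supply price is (8 + 7)/5 = 3.
Deadweight loss = ½ · (12.75 - 3) · (37 - 7) = ½ · 9.75 · 30 = 146.25.

146.25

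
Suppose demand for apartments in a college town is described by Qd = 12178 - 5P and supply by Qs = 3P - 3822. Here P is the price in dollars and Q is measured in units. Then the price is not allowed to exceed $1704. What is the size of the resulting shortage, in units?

Equilibrium: 12178 - 5P = 3P - 3822, so 16000 = 8P and P* = 2000, Q* = 2178.
The ceiling of 1704 is below the equilibrium price 2000, so it binds.
At P = 1704: Qd = 12178 - 5·1704 = 3658 and Qs = 3·1704 - 3822 = 1290.
Shortage = Qd - Qs = 3658 - 1290 = 2368.

2368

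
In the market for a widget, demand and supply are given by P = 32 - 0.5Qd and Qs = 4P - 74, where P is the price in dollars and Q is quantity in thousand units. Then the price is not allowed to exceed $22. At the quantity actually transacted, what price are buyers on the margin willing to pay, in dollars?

Rearranging demand gives Qd = 64 - 2P. In a free market, 64 - 2P = 4P - 74 gives the equilibrium P* = 23, Q* = 18.
Since 22 < 23, the ceiling is binding.
At P = 22: Qd = 64 - 2·22 = 20 and Qs = 4·22 - 74 = 14.
Only 14 units reach the market. On the demand curve, the marginal buyer's willingness to pay at Q = 14 is (64 - 14)/2 = 25.

25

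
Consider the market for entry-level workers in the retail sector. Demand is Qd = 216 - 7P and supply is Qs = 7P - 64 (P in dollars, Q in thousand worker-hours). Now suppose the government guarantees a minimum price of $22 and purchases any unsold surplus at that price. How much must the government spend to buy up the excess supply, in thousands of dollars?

616

In a free market, 216 - 7P = 7P - 64 gives the equilibrium P* = 20, Q* = 76.
Because the floor (22) lies above the market-clearing price, it is binding.
At P = 22: Qd = 216 - 7·22 = 62 and Qs = 7·22 - 64 = 90.
Surplus = Qs - Qd = 28.
Government expenditure = surplus × support price = 28 × 22 = 616.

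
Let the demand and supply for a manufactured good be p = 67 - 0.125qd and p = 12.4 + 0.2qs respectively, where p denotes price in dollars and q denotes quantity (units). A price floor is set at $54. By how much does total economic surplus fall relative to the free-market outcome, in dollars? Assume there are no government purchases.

665.6

Rearranging demand gives qd = 536 - 8p; rearranging supply gives qs = 5p - 62. Without the control the market clears where 536 - 8p = 5p - 62, i.e. p* = 46 and q* = 168.
Because the floor (54) lies above the market-clearing price, it is binding.
At p = 54: qd = 536 - 8·54 = 104 and qs = 5·54 - 62 = 208.
Quantity traded falls to 104. At q = 104 the demand price is (536 - 104)/8 = 54 and the supply price is (62 + 104)/5 = 33.2.
Deadweight loss = ½ · (54 - 33.2) · (168 - 104) = ½ · 20.8 · 64 = 665.6.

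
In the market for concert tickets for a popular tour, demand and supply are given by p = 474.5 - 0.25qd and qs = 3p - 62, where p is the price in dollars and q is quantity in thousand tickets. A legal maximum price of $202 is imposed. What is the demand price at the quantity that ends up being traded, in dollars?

338.5

Rearranging demand gives qd = 1898 - 4p. Setting quantity demanded equal to quantity supplied, 1898 - 4p = 3p - 62, gives p* = 280 and q* = 778.
Since 202 < 280, the ceiling is binding.
At p = 202: qd = 1898 - 4·202 = 1090 and qs = 3·202 - 62 = 544.
Only 544 units reach the market. On the demand curve, the marginal buyer's willingness to pay at q = 544 is (1898 - 544)/4 = 338.5.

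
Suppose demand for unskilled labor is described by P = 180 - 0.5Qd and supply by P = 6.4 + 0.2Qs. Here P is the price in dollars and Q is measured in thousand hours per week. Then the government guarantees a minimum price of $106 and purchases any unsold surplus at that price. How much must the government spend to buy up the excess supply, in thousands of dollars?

37100

Rearranging demand gives Qd = 360 - 2P; rearranging supply gives Qs = 5P - 32. In a free market, 360 - 2P = 5P - 32 gives the equilibrium P* = 56, Q* = 248.
Because the floor (106) lies above the market-clearing price, it is binding.
At P = 106: Qd = 360 - 2·106 = 148 and Qs = 5·106 - 32 = 498.
Surplus = Qs - Qd = 350.
Government expenditure = surplus × support price = 350 × 106 = 37100.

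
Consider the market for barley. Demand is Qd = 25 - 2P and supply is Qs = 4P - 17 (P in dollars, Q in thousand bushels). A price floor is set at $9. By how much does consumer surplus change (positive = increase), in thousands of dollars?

Equilibrium: 25 - 2P = 4P - 17, so 42 = 6P and P* = 7, Q* = 11.
Since 9 > 7, the floor is binding.
At P = 9: Qd = 25 - 2·9 = 7 and Qs = 4·9 - 17 = 19.
Consumer surplus without the control is ½ · (12.5 - 7) · 11 = 30.25.
With the floor, consumers buy 7 units at 9, so CS = ½ · (12.5 - 9) · 7 = 12.25.
Change in consumer surplus = 12.25 - 30.25 = -18.

-18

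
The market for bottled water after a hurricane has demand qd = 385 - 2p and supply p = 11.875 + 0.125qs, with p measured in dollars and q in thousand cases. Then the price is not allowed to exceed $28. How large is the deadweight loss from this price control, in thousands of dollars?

8000

Rearranging supply gives qs = 8p - 95. In a free market, 385 - 2p = 8p - 95 gives the equilibrium p* = 48, q* = 289.
Since 28 < 48, the ceiling is binding.
At p = 28: qd = 385 - 2·28 = 329 and qs = 8·28 - 95 = 129.
Quantity traded falls to 129. At q = 129 the demand price is (385 - 129)/2 = 128 and the supply price is (95 + 129)/8 = 28.
Deadweight loss = ½ · (128 - 28) · (289 - 129) = ½ · 100 · 160 = 8000.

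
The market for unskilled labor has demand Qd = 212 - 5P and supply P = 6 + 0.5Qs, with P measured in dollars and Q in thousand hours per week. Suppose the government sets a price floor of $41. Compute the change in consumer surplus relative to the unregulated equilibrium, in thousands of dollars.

Rearranging supply gives Qs = 2P - 12. Equilibrium: 212 - 5P = 2P - 12, so 224 = 7P and P* = 32, Q* = 52.
The floor of 41 is above the equilibrium price 32, so it binds.
At P = 41: Qd = 212 - 5·41 = 7 and Qs = 2·41 - 12 = 70.
Consumer surplus without the control is ½ · (42.4 - 32) · 52 = 270.4.
With the floor, consumers buy 7 units at 41, so CS = ½ · (42.4 - 41) · 7 = 4.9.
Change in consumer surplus = 4.9 - 270.4 = -265.5.

-265.5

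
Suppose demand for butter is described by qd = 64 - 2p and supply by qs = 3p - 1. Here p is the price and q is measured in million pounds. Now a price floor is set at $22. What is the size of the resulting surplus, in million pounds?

45

Equilibrium: 64 - 2p = 3p - 1, so 65 = 5p and p* = 13, q* = 38.
The floor of 22 is above the equilibrium price 13, so it binds.
At p = 22: qd = 64 - 2·22 = 20 and qs = 3·22 - 1 = 65.
Surplus = qs - qd = 65 - 20 = 45.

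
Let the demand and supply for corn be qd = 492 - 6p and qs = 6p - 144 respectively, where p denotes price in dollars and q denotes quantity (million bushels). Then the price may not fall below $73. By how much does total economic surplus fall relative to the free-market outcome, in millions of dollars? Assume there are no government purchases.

2400

Setting quantity demanded equal to quantity supplied, 492 - 6p = 6p - 144, gives p* = 53 and q* = 174.
Because the floor (73) lies above the market-clearing price, it is binding.
At p = 73: qd = 492 - 6·73 = 54 and qs = 6·73 - 144 = 294.
Quantity traded falls to 54. At q = 54 the demand price is (492 - 54)/6 = 73 and the supply price is (144 + 54)/6 = 33.
Deadweight loss = ½ · (73 - 33) · (174 - 54) = ½ · 40 · 120 = 2400.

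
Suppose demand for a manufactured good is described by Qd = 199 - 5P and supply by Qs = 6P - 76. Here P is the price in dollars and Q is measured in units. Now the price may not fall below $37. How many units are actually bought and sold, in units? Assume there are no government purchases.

14

Equilibrium: 199 - 5P = 6P - 76, so 275 = 11P and P* = 25, Q* = 74.
Since 37 > 25, the floor is binding.
At P = 37: Qd = 199 - 5·37 = 14 and Qs = 6·37 - 76 = 146.
The quantity actually transacted is the short side, demand: 14.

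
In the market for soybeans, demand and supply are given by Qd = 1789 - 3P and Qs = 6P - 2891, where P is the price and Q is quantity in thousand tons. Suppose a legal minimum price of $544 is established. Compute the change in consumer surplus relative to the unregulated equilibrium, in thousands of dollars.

-4632

Without the control the market clears where 1789 - 3P = 6P - 2891, i.e. P* = 520 and Q* = 229.
The floor of 544 is above the equilibrium price 520, so it binds.
At P = 544: Qd = 1789 - 3·544 = 157 and Qs = 6·544 - 2891 = 373.
Consumer surplus without the control is ½ · (1789/3 - 520) · 229 = 52441/6.
With the floor, consumers buy 157 units at 544, so CS = ½ · (1789/3 - 544) · 157 = 24649/6.
Change in consumer surplus = 24649/6 - 52441/6 = -4632.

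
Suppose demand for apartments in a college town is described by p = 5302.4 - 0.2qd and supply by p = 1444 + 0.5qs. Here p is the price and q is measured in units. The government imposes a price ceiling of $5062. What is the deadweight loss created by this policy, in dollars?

Rearranging demand gives qd = 26512 - 5p; rearranging supply gives qs = 2p - 2888. Setting quantity demanded equal to quantity supplied, 26512 - 5p = 2p - 2888, gives p* = 4200 and q* = 5512.
The ceiling of 5062 is above the equilibrium price 4200, so it is not binding; the market clears at p* = 4200, q* = 5512.
Since the control does not bind, no trades are prevented and deadweight loss is zero.

0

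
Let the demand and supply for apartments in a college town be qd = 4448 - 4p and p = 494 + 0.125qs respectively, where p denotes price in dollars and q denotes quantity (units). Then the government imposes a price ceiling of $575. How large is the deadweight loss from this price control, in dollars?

187500

Rearranging supply gives qs = 8p - 3952. In a free market, 4448 - 4p = 8p - 3952 gives the equilibrium p* = 700, q* = 1648.
Because the ceiling (575) lies below the market-clearing price, it is binding.
At p = 575: qd = 4448 - 4·575 = 2148 and qs = 8·575 - 3952 = 648.
Quantity traded falls to 648. At q = 648 the demand price is (4448 - 648)/4 = 950 and the supply price is (3952 + 648)/8 = 575.
Deadweight loss = ½ · (950 - 575) · (1648 - 648) = ½ · 375 · 1000 = 187500.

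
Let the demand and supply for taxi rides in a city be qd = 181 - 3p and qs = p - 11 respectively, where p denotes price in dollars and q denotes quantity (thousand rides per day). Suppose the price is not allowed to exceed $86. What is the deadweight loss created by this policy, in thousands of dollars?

Equilibrium: 181 - 3p = p - 11, so 192 = 4p and p* = 48, q* = 37.
Since 86 is above p* = 48, the ceiling does not bind and the free-market outcome prevails.
Since the control does not bind, no trades are prevented and deadweight loss is zero.

0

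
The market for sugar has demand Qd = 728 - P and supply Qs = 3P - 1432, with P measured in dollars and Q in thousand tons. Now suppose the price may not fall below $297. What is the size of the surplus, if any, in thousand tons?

0

Setting quantity demanded equal to quantity supplied, 728 - P = 3P - 1432, gives P* = 540 and Q* = 188.
Since 297 is below P* = 540, the floor does not bind and the free-market outcome prevails.
Since the control does not bind, there is no surplus.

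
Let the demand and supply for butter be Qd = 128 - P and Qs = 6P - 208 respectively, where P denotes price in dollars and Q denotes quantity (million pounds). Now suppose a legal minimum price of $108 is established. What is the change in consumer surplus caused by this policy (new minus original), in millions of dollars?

Without the control the market clears where 128 - P = 6P - 208, i.e. P* = 48 and Q* = 80.
Because the floor (108) lies above the market-clearing price, it is binding.
At P = 108: Qd = 128 - 108 = 20 and Qs = 6·108 - 208 = 440.
Consumer surplus without the control is ½ · (128 - 48) · 80 = 3200.
With the floor, consumers buy 20 units at 108, so CS = ½ · (128 - 108) · 20 = 200.
Change in consumer surplus = 200 - 3200 = -3000.

-3000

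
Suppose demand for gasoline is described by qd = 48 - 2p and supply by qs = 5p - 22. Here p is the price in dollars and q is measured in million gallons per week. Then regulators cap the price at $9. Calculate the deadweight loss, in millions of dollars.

In a free market, 48 - 2p = 5p - 22 gives the equilibrium p* = 10, q* = 28.
The ceiling of 9 is below the equilibrium price 10, so it binds.
At p = 9: qd = 48 - 2·9 = 30 and qs = 5·9 - 22 = 23.
Quantity traded falls to 23. At q = 23 the demand price is (48 - 23)/2 = 12.5 and the supply price is (22 + 23)/5 = 9.
Deadweight loss = ½ · (12.5 - 9) · (28 - 23) = ½ · 3.5 · 5 = 8.75.

8.75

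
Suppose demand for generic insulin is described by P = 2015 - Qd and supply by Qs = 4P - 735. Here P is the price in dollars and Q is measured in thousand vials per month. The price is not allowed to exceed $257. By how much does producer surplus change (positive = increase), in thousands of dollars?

Rearranging demand gives Qd = 2015 - P. Without the control the market clears where 2015 - P = 4P - 735, i.e. P* = 550 and Q* = 1465.
Since 257 < 550, the ceiling is binding.
At P = 257: Qd = 2015 - 257 = 1758 and Qs = 4·257 - 735 = 293.
Producer surplus without the control is ½ · (550 - 183.75) · 1465 = 268278.125.
With the ceiling, producers sell 293 units at 257, so PS = ½ · (257 - 183.75) · 293 = 10731.125.
Change in producer surplus = 10731.125 - 268278.125 = -257547.

-257547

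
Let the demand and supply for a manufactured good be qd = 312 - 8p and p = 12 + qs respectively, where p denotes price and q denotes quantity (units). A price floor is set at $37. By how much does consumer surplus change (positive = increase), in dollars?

Rearranging supply gives qs = p - 12. Without the control the market clears where 312 - 8p = p - 12, i.e. p* = 36 and q* = 24.
The floor of 37 is above the equilibrium price 36, so it binds.
At p = 37: qd = 312 - 8·37 = 16 and qs = 37 - 12 = 25.
Consumer surplus without the control is ½ · (39 - 36) · 24 = 36.
With the floor, consumers buy 16 units at 37, so CS = ½ · (39 - 37) · 16 = 16.
Change in consumer surplus = 16 - 36 = -20.

-20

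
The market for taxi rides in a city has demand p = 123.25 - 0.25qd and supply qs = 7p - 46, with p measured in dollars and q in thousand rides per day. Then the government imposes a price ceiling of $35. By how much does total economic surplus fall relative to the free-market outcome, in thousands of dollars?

1886.5

Rearranging demand gives qd = 493 - 4p. Equilibrium: 493 - 4p = 7p - 46, so 539 = 11p and p* = 49, q* = 297.
Because the ceiling (35) lies below the market-clearing price, it is binding.
At p = 35: qd = 493 - 4·35 = 353 and qs = 7·35 - 46 = 199.
Quantity traded falls to 199. At q = 199 the demand price is (493 - 199)/4 = 73.5 and the supply price is (46 + 199)/7 = 35.
Deadweight loss = ½ · (73.5 - 35) · (297 - 199) = ½ · 38.5 · 98 = 1886.5.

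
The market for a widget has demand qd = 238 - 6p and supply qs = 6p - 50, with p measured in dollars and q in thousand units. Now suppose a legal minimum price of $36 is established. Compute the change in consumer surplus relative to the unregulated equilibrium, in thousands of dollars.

-696

Equilibrium: 238 - 6p = 6p - 50, so 288 = 12p and p* = 24, q* = 94.
The floor of 36 is above the equilibrium price 24, so it binds.
At p = 36: qd = 238 - 6·36 = 22 and qs = 6·36 - 50 = 166.
Consumer surplus without the control is ½ · (119/3 - 24) · 94 = 2209/3.
With the floor, consumers buy 22 units at 36, so CS = ½ · (119/3 - 36) · 22 = 121/3.
Change in consumer surplus = 121/3 - 2209/3 = -696.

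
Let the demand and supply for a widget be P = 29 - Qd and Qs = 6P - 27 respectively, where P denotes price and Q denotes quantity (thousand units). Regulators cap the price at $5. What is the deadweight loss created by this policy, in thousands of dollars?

Rearranging demand gives Qd = 29 - P. In a free market, 29 - P = 6P - 27 gives the equilibrium P* = 8, Q* = 21.
The ceiling of 5 is below the equilibrium price 8, so it binds.
At P = 5: Qd = 29 - 5 = 24 and Qs = 6·5 - 27 = 3.
Quantity traded falls to 3. At Q = 3 the demand price is 29 - 3 = 26 and the supply price is (27 + 3)/6 = 5.
Deadweight loss = ½ · (26 - 5) · (21 - 3) = ½ · 21 · 18 = 189.

189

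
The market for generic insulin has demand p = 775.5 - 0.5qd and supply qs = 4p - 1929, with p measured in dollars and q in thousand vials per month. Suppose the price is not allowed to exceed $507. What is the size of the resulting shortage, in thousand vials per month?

Rearranging demand gives qd = 1551 - 2p. Equilibrium: 1551 - 2p = 4p - 1929, so 3480 = 6p and p* = 580, q* = 391.
Because the ceiling (507) lies below the market-clearing price, it is binding.
At p = 507: qd = 1551 - 2·507 = 537 and qs = 4·507 - 1929 = 99.
Shortage = qd - qs = 537 - 99 = 438.

438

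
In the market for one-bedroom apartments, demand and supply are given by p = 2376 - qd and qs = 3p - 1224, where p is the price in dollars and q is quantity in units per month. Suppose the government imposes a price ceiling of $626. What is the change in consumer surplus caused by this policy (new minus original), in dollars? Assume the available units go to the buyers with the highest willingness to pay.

-158646

Rearranging demand gives qd = 2376 - p. Equilibrium: 2376 - p = 3p - 1224, so 3600 = 4p and p* = 900, q* = 1476.
Since 626 < 900, the ceiling is binding.
At p = 626: qd = 2376 - 626 = 1750 and qs = 3·626 - 1224 = 654.
Consumer surplus without the control is ½ · (2376 - 900) · 1476 = 1089288.
With the ceiling, 654 units are sold at 626 (assume they go to the highest-value buyers). The demand price at q = 654 is 1722, so CS = ½ · [(2376 - 626) + (1722 - 626)] · 654 = 930642.
Change in consumer surplus = 930642 - 1089288 = -158646.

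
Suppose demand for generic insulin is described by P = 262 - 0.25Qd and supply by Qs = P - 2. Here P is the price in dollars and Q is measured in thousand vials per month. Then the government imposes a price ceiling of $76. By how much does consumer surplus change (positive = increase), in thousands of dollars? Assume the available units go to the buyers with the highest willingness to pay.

7671.5

Rearranging demand gives Qd = 1048 - 4P. In a free market, 1048 - 4P = P - 2 gives the equilibrium P* = 210, Q* = 208.
The ceiling of 76 is below the equilibrium price 210, so it binds.
At P = 76: Qd = 1048 - 4·76 = 744 and Qs = 76 - 2 = 74.
Consumer surplus without the control is ½ · (262 - 210) · 208 = 5408.
With the ceiling, 74 units are sold at 76 (assume they go to the highest-value buyers). The demand price at Q = 74 is 243.5, so CS = ½ · [(262 - 76) + (243.5 - 76)] · 74 = 13079.5.
Change in consumer surplus = 13079.5 - 5408 = 7671.5.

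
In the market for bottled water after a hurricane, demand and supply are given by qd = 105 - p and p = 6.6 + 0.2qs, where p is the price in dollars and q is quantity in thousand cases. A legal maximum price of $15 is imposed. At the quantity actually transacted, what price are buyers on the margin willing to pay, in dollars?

63

Rearranging supply gives qs = 5p - 33. Without the control the market clears where 105 - p = 5p - 33, i.e. p* = 23 and q* = 82.
The ceiling of 15 is below the equilibrium price 23, so it binds.
At p = 15: qd = 105 - 15 = 90 and qs = 5·15 - 33 = 42.
Only 42 units reach the market. On the demand curve, the marginal buyer's willingness to pay at q = 42 is (105 - 42) = 63.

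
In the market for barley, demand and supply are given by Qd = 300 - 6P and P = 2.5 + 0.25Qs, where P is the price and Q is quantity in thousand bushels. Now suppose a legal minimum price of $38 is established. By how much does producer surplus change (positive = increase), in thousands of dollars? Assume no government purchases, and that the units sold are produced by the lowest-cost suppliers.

283.5

Rearranging supply gives Qs = 4P - 10. In a free market, 300 - 6P = 4P - 10 gives the equilibrium P* = 31, Q* = 114.
The floor of 38 is above the equilibrium price 31, so it binds.
At P = 38: Qd = 300 - 6·38 = 72 and Qs = 4·38 - 10 = 142.
Producer surplus without the control is ½ · (31 - 2.5) · 114 = 1624.5.
With the floor, 72 units are sold at 38. The supply price at Q = 72 is 20.5, so PS = ½ · [(38 - 2.5) + (38 - 20.5)] · 72 = 1908.
Change in producer surplus = 1908 - 1624.5 = 283.5.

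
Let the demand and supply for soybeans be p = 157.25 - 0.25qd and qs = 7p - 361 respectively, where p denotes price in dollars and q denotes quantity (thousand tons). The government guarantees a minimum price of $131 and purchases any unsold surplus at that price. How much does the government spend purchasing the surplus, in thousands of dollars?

Rearranging demand gives qd = 629 - 4p. In a free market, 629 - 4p = 7p - 361 gives the equilibrium p* = 90, q* = 269.
The floor of 131 is above the equilibrium price 90, so it binds.
At p = 131: qd = 629 - 4·131 = 105 and qs = 7·131 - 361 = 556.
Surplus = qs - qd = 451.
Government expenditure = surplus × support price = 451 × 131 = 59081.

59081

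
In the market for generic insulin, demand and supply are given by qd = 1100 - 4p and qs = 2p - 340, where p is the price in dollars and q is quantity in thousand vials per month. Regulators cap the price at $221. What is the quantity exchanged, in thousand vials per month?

102

Setting quantity demanded equal to quantity supplied, 1100 - 4p = 2p - 340, gives p* = 240 and q* = 140.
The ceiling of 221 is below the equilibrium price 240, so it binds.
At p = 221: qd = 1100 - 4·221 = 216 and qs = 2·221 - 340 = 102.
The quantity actually transacted is the short side, supply: 102.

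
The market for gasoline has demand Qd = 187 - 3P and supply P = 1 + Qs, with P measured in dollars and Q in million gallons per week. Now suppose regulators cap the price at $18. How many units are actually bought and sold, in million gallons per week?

17

Rearranging supply gives Qs = P - 1. Equilibrium: 187 - 3P = P - 1, so 188 = 4P and P* = 47, Q* = 46.
Since 18 < 47, the ceiling is binding.
At P = 18: Qd = 187 - 3·18 = 133 and Qs = 18 - 1 = 17.
The quantity actually transacted is the short side, supply: 17.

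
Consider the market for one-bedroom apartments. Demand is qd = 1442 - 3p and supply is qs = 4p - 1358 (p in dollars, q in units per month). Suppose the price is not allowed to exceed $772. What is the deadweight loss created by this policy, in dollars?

0

Without the control the market clears where 1442 - 3p = 4p - 1358, i.e. p* = 400 and q* = 242.
Since 772 is above p* = 400, the ceiling does not bind and the free-market outcome prevails.
Since the control does not bind, no trades are prevented and deadweight loss is zero.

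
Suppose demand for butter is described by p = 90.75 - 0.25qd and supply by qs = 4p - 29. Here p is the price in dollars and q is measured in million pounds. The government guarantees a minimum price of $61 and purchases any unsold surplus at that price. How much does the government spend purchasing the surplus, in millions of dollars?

5856

Rearranging demand gives qd = 363 - 4p. Equilibrium: 363 - 4p = 4p - 29, so 392 = 8p and p* = 49, q* = 167.
Because the floor (61) lies above the market-clearing price, it is binding.
At p = 61: qd = 363 - 4·61 = 119 and qs = 4·61 - 29 = 215.
Surplus = qs - qd = 96.
Government expenditure = surplus × support price = 96 × 61 = 5856.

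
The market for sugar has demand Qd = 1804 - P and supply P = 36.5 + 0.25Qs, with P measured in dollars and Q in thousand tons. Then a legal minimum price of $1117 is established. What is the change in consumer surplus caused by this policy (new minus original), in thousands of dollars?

-763713.5

Rearranging supply gives Qs = 4P - 146. In a free market, 1804 - P = 4P - 146 gives the equilibrium P* = 390, Q* = 1414.
Since 1117 > 390, the floor is binding.
At P = 1117: Qd = 1804 - 1117 = 687 and Qs = 4·1117 - 146 = 4322.
Consumer surplus without the control is ½ · (1804 - 390) · 1414 = 999698.
With the floor, consumers buy 687 units at 1117, so CS = ½ · (1804 - 1117) · 687 = 235984.5.
Change in consumer surplus = 235984.5 - 999698 = -763713.5.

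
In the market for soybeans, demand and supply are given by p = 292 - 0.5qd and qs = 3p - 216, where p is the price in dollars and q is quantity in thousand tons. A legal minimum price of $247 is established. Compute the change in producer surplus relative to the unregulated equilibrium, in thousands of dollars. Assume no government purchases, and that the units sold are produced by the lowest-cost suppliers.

Rearranging demand gives qd = 584 - 2p. Equilibrium: 584 - 2p = 3p - 216, so 800 = 5p and p* = 160, q* = 264.
The floor of 247 is above the equilibrium price 160, so it binds.
At p = 247: qd = 584 - 2·247 = 90 and qs = 3·247 - 216 = 525.
Producer surplus without the control is ½ · (160 - 72) · 264 = 11616.
With the floor, 90 units are sold at 247. The supply price at q = 90 is 102, so PS = ½ · [(247 - 72) + (247 - 102)] · 90 = 14400.
Change in producer surplus = 14400 - 11616 = 2784.

2784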